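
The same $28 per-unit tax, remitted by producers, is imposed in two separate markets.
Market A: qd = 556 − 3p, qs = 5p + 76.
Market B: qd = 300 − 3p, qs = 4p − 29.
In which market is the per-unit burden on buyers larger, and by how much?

Market A: pre-tax p* = $60, q* = 376; post-tax q = 323.5; per-unit burden on buyers = $17.5.
Market B: pre-tax p* = $47, q* = 159; post-tax q = 111; per-unit burden on buyers = $16.
Difference: $17.5 vs $16 → market A is larger by $1.5.

Market A, by $1.5.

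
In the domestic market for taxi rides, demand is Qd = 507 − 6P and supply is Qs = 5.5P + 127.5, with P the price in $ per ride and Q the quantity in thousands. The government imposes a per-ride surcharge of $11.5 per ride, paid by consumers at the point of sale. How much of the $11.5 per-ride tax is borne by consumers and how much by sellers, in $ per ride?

Consumers bear $5.5 per ride; sellers bear $6 per ride.

Without the tax, 507 − 6P = 5.5P + 127.5 gives 11.5P = 379.5, so P* = $33 and Q* = 309.
With the tax collected from consumers, demand (in seller-price terms) shifts: Qd = 507 − 6(P + 11.5).
Solving gives Q = 276 with consumers paying $38.5 and sellers receiving $27 (the $11.5 wedge).
Burden on consumers: $5.5; on sellers: $6. (They sum to $11.5.)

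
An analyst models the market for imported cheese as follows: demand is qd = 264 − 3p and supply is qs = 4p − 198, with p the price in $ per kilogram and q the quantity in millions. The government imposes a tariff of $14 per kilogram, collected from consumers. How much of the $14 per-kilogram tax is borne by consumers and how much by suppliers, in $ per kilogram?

Consumers bear $8 per kilogram; suppliers bear $6 per kilogram.

Before the tax: set 264 − 3p = 4p − 198 → p* = $66, q* = 66.
With the tax collected from consumers, demand (in seller-price terms) shifts: qd = 264 − 3(p + 14).
New equilibrium: consumers pay $74, suppliers receive $60, q = 42. (Wedge: pb − ps = 14.)
Burden on consumers: $8; on suppliers: $6. (They sum to $14.)
The less price-elastic side of the market bears the larger share of a per-unit tax.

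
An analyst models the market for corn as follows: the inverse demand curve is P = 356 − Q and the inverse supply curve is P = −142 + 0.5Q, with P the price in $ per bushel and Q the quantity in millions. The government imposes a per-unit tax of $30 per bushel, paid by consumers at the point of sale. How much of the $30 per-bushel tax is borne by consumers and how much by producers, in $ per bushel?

Consumers bear $20 per bushel; producers bear $10 per bushel.

Rewrite in direct form: Qd = 356 − P and Qs = 2P + 284.
Without the tax, 356 − P = 2P + 284 gives 3P = 72, so P* = $24 and Q* = 332.
With the tax collected from consumers, demand (in seller-price terms) shifts: Qd = 356 − (P + 30).
New equilibrium: consumers pay $44, producers receive $14, Q = 312. (Wedge: Pb − Ps = 30.)
Burden on consumers: $20; on producers: $10. (They sum to $30.)
The less price-elastic side of the market bears the larger share of a per-unit tax.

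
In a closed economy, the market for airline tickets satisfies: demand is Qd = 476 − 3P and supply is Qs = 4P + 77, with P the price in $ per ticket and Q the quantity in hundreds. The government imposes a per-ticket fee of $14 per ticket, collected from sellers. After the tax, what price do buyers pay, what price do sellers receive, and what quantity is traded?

Before the tax: set 476 − 3P = 4P + 77 → P* = $57, Q* = 305.
With the tax collected from sellers, supply shifts: Qs = 4(P − 14) + 77.
Solving gives Q = 281 with buyers paying $65 and sellers receiving $51 (the $14 wedge).

Buyers pay $65; sellers receive $51; quantity = 281.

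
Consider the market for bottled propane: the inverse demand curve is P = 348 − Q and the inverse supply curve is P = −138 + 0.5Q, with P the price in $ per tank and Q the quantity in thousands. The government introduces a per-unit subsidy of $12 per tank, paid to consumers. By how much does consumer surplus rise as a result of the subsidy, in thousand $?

Inverting to Q(P) form: Qd = 348 − P; Qs = 2P + 276.
Before the subsidy: set 348 − P = 2P + 276 → P* = $24, Q* = 324.
With a per-unit subsidy paid to consumers, each effectively pays P − 12, so demand becomes Qd = 348 − (P − 12).
New equilibrium: consumers pay $16, sellers receive $28, Q = 332. (Wedge: Pb − Ps = −12.)
ΔCS is the trapezoid between Q = 332 and Q = 324 of height $8: ½ · (324 + 332) · 8 = $2624.

Consumer surplus rises by $2624 thousand.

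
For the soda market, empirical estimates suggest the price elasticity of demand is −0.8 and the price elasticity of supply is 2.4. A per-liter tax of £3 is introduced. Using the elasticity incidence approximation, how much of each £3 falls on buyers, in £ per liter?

Buyers bear ≈ £2.25 per liter.

Incidence ratio: buyers' share ≈ εs / (εs + |εd|) = 2.4 / (2.4 + 0.8) = 0.75.
So buyers bear ≈ 0.75 × £3 = £2.25; producers bear £0.75.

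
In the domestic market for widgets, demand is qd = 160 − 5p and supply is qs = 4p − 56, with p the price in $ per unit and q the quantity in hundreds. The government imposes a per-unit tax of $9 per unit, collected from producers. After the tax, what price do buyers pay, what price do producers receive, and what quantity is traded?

Before the tax: set 160 − 5p = 4p − 56 → p* = $24, q* = 40.
With the tax collected from producers, supply shifts: qs = 4(p − 9) − 56.
New equilibrium: buyers pay $28, producers receive $19, q = 20. (Wedge: pb − ps = 9.)
The less price-elastic side of the market bears the larger share of a per-unit tax.

Buyers pay $28; producers receive $19; quantity = 20.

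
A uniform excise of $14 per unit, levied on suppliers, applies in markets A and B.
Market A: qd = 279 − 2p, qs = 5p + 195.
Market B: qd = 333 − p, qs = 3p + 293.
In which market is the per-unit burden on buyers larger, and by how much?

Market A: pre-tax p* = $12, q* = 255; post-tax q = 235; per-unit burden on buyers = $10.
Market B: pre-tax p* = $10, q* = 323; post-tax q = 312.5; per-unit burden on buyers = $10.5.
Difference: $10 vs $10.5 → market B is larger by $0.5.

Market B, by $0.5.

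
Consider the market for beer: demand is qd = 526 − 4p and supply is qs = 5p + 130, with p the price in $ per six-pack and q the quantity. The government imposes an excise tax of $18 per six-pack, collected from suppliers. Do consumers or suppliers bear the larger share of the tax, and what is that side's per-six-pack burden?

Without the tax, 526 − 4p = 5p + 130 gives 9p = 396, so p* = $44 and q* = 350.
With the tax collected from suppliers, supply shifts: qs = 5(p − 18) + 130.
Solving gives q = 310 with consumers paying $54 and suppliers receiving $36 (the $18 wedge).
Per-six-pack burden: consumers $10, suppliers $8.
Consumers take the larger share because demand is less price-elastic here (demand slope 4 vs supply slope 5).
The less price-elastic side of the market bears the larger share of a per-unit tax.

Consumers bear the larger share: $10 per six-pack.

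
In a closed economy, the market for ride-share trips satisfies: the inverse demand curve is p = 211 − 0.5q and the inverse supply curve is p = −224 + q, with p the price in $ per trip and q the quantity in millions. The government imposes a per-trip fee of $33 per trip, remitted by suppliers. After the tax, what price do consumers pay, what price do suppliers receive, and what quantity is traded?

Rewrite in direct form: qd = 422 − 2p and qs = p + 224.
Without the tax, 422 − 2p = p + 224 gives 3p = 198, so p* = $66 and q* = 290.
With the tax collected from suppliers, supply shifts: qs = (p − 33) + 224.
Solving gives q = 268 with consumers paying $77 and suppliers receiving $44 (the $33 wedge).

Consumers pay $77; suppliers receive $44; quantity = 268.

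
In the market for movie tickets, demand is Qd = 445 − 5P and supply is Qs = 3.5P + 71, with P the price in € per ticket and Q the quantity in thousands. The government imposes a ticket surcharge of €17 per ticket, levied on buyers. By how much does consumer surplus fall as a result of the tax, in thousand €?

Without the tax, 445 − 5P = 3.5P + 71 gives 8.5P = 374, so P* = €44 and Q* = 225.
With the tax collected from buyers, demand (in seller-price terms) shifts: Qd = 445 − 5(P + 17).
New equilibrium: buyers pay €51, sellers receive €34, Q = 190. (Wedge: Pb − Ps = 17.)
ΔCS is the trapezoid between Q = 190 and Q = 225 of height €7: ½ · (225 + 190) · 7 = €1452.5.

Consumer surplus falls by €1452.5 thousand.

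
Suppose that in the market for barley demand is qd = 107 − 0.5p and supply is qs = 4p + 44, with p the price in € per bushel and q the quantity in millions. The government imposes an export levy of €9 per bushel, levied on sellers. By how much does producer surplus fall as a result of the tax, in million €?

Producer surplus falls by €98 million.

Before the tax: set 107 − 0.5p = 4p + 44 → p* = €14, q* = 100.
With the tax collected from sellers, supply shifts: qs = 4(p − 9) + 44.
New equilibrium: consumers pay €22, sellers receive €13, q = 96. (Wedge: pb − ps = 9.)
ΔPS is the trapezoid between Q = 96 and Q = 100 of height €1: ½ · (100 + 96) · 1 = €98.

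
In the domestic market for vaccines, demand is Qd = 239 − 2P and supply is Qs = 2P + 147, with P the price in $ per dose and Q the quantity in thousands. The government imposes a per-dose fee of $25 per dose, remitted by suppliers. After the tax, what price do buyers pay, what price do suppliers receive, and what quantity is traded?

Before the tax: set 239 − 2P = 2P + 147 → P* = $23, Q* = 193.
With the tax collected from suppliers, supply shifts: Qs = 2(P − 25) + 147.
New equilibrium: buyers pay $35.5, suppliers receive $10.5, Q = 168. (Wedge: Pb − Ps = 25.)

Buyers pay $35.5; suppliers receive $10.5; quantity = 168.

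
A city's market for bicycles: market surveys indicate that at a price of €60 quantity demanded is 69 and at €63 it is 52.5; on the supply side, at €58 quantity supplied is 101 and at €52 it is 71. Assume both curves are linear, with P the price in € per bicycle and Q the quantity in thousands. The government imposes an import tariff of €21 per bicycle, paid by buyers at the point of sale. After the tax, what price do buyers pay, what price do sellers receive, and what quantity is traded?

Buyers pay €66; sellers receive €45; quantity = 36.

Demand slope: (52.5 − 69)/(63 − 60) = -5.5, so Qd = 399 − 5.5P.
Supply slope: (71 − 101)/(52 − 58) = 5, so Qs = 5P − 189.
Without the tax, 399 − 5.5P = 5P − 189 gives 10.5P = 588, so P* = €56 and Q* = 91.
With the tax collected from buyers, demand (in seller-price terms) shifts: Qd = 399 − 5.5(P + 21).
Solving gives Q = 36 with buyers paying €66 and sellers receiving €45 (the €21 wedge).
The less price-elastic side of the market bears the larger share of a per-unit tax.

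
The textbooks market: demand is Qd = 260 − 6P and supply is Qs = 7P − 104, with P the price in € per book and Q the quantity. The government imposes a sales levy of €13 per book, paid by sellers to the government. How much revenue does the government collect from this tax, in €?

Without the tax, 260 − 6P = 7P − 104 gives 13P = 364, so P* = €28 and Q* = 92.
With the tax collected from sellers, supply shifts: Qs = 7(P − 13) − 104.
Solving gives Q = 50 with buyers paying €35 and sellers receiving €22 (the €13 wedge).
Revenue = t · Q = 13 · 50 = €650.

Tax revenue = €650.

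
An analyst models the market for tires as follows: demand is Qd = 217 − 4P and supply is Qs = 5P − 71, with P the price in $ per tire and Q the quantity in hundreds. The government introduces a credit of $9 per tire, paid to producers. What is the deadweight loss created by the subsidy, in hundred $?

Deadweight loss = $90 hundred.

Before the subsidy: set 217 − 4P = 5P − 71 → P* = $32, Q* = 89.
With a per-unit subsidy paid to producers, each receives P + 9 per unit sold, so supply becomes Qs = 5(P + 9) − 71.
Solving gives Q = 109 with buyers paying $27 and producers receiving $36 (the $9 wedge).
Quantity rises by |ΔQ| = |89 − 109| = 20.
DWL = ½ · t · |ΔQ| = ½ · 9 · 20 = $90.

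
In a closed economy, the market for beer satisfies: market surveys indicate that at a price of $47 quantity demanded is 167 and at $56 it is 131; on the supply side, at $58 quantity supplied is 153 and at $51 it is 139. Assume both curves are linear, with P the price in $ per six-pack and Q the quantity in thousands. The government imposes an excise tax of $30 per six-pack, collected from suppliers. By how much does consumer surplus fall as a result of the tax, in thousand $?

Consumer surplus falls by $1230 thousand.

Demand slope: (131 − 167)/(56 − 47) = -4, so Qd = 355 − 4P.
Supply slope: (139 − 153)/(51 − 58) = 2, so Qs = 2P + 37.
Before the tax: set 355 − 4P = 2P + 37 → P* = $53, Q* = 143.
With the tax collected from suppliers, supply shifts: Qs = 2(P − 30) + 37.
Solving gives Q = 103 with consumers paying $63 and suppliers receiving $33 (the $30 wedge).
ΔCS is the trapezoid between Q = 103 and Q = 143 of height $10: ½ · (143 + 103) · 10 = $1230.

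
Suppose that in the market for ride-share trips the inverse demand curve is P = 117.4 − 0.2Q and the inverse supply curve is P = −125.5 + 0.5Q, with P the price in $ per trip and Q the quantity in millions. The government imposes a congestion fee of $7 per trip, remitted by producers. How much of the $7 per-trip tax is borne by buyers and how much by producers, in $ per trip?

Buyers bear $2 per trip; producers bear $5 per trip.

Rewrite in direct form: Qd = 587 − 5P and Qs = 2P + 251.
Without the tax, 587 − 5P = 2P + 251 gives 7P = 336, so P* = $48 and Q* = 347.
With the tax collected from producers, supply shifts: Qs = 2(P − 7) + 251.
New equilibrium: buyers pay $50, producers receive $43, Q = 337. (Wedge: Pb − Ps = 7.)
Burden on buyers: $2; on producers: $5. (They sum to $7.)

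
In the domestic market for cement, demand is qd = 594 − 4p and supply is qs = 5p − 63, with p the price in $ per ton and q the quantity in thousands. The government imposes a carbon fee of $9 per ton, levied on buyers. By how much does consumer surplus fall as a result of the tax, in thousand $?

Consumer surplus falls by $1460 thousand.

Without the tax, 594 − 4p = 5p − 63 gives 9p = 657, so p* = $73 and q* = 302.
With the tax collected from buyers, demand (in seller-price terms) shifts: qd = 594 − 4(p + 9).
New equilibrium: buyers pay $78, producers receive $69, q = 282. (Wedge: pb − ps = 9.)
ΔCS is the trapezoid between Q = 282 and Q = 302 of height $5: ½ · (302 + 282) · 5 = $1460.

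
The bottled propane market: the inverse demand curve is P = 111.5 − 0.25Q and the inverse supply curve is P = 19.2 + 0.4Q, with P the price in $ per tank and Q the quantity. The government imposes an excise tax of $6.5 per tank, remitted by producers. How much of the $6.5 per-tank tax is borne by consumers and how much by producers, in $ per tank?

Consumers bear $2.5 per tank; producers bear $4 per tank.

Rewrite in direct form: Qd = 446 − 4P and Qs = 2.5P − 48.
Without the tax, 446 − 4P = 2.5P − 48 gives 6.5P = 494, so P* = $76 and Q* = 142.
With the tax collected from producers, supply shifts: Qs = 2.5(P − 6.5) − 48.
New equilibrium: consumers pay $78.5, producers receive $72, Q = 132. (Wedge: Pb − Ps = 6.5.)
Burden on consumers: $2.5; on producers: $4. (They sum to $6.5.)
The less price-elastic side of the market bears the larger share of a per-unit tax.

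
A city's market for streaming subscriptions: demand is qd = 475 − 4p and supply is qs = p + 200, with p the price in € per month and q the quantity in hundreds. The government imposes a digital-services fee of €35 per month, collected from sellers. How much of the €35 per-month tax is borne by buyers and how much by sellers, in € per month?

Buyers bear €7 per month; sellers bear €28 per month.

Before the tax: set 475 − 4p = p + 200 → p* = €55, q* = 255.
With the tax collected from sellers, supply shifts: qs = (p − 35) + 200.
New equilibrium: buyers pay €62, sellers receive €27, q = 227. (Wedge: pb − ps = 35.)
Burden on buyers: €7; on sellers: €28. (They sum to €35.)
The less price-elastic side of the market bears the larger share of a per-unit tax.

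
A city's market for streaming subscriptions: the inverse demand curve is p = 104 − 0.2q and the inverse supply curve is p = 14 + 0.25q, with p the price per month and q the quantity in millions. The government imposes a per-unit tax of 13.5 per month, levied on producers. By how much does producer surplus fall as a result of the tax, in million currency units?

Rewrite in direct form: qd = 520 − 5p and qs = 4p − 56.
Before the tax: set 520 − 5p = 4p − 56 → p* = 64, q* = 200.
With the tax collected from producers, supply shifts: qs = 4(p − 13.5) − 56.
Solving gives q = 170 with consumers paying 70 and producers receiving 56.5 (the 13.5 wedge).
ΔPS is the trapezoid between Q = 170 and Q = 200 of height 7.5: ½ · (200 + 170) · 7.5 = 1387.5.

Producer surplus falls by 1387.5 million.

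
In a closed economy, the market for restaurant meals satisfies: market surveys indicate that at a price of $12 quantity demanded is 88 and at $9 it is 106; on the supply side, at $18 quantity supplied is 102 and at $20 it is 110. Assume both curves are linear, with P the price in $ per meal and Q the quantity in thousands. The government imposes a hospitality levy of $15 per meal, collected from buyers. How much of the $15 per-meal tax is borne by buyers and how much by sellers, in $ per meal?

Demand slope: (106 − 88)/(9 − 12) = -6, so Qd = 160 − 6P.
Supply slope: (110 − 102)/(20 − 18) = 4, so Qs = 4P + 30.
Without the tax, 160 − 6P = 4P + 30 gives 10P = 130, so P* = $13 and Q* = 82.
With the tax collected from buyers, demand (in seller-price terms) shifts: Qd = 160 − 6(P + 15).
New equilibrium: buyers pay $19, sellers receive $4, Q = 46. (Wedge: Pb − Ps = 15.)
Burden on buyers: $6; on sellers: $9. (They sum to $15.)

Buyers bear $6 per meal; sellers bear $9 per meal.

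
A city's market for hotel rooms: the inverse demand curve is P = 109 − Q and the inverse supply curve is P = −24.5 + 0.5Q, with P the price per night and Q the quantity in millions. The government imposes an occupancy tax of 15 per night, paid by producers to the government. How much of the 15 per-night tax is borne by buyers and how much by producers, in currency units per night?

Buyers bear 10 per night; producers bear 5 per night.

Inverting to Q(P) form: Qd = 109 − P; Qs = 2P + 49.
Before the tax: set 109 − P = 2P + 49 → P* = 20, Q* = 89.
With the tax collected from producers, supply shifts: Qs = 2(P − 15) + 49.
New equilibrium: buyers pay 30, producers receive 15, Q = 79. (Wedge: Pb − Ps = 15.)
Burden on buyers: 10; on producers: 5. (They sum to 15.)
The less price-elastic side of the market bears the larger share of a per-unit tax.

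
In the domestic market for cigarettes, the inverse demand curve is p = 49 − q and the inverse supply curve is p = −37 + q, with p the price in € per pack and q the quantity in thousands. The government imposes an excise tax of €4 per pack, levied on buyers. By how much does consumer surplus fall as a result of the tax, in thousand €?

Consumer surplus falls by €84 thousand.

Rewrite in direct form: qd = 49 − p and qs = p + 37.
Before the tax: set 49 − p = p + 37 → p* = €6, q* = 43.
With the tax collected from buyers, demand (in seller-price terms) shifts: qd = 49 − (p + 4).
Solving gives q = 41 with buyers paying €8 and suppliers receiving €4 (the €4 wedge).
ΔCS is the trapezoid between Q = 41 and Q = 43 of height €2: ½ · (43 + 41) · 2 = €84.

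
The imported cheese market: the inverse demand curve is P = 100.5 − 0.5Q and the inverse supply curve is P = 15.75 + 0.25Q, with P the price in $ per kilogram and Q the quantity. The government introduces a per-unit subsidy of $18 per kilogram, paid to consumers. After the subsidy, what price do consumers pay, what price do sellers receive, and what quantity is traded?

Rewrite in direct form: Qd = 201 − 2P and Qs = 4P − 63.
Before the subsidy: set 201 − 2P = 4P − 63 → P* = $44, Q* = 113.
With a per-unit subsidy paid to consumers, each effectively pays P − 18, so demand becomes Qd = 201 − 2(P − 18).
Solving gives Q = 137 with consumers paying $32 and sellers receiving $50 (the $18 wedge).

Consumers pay $32; sellers receive $50; quantity = 137.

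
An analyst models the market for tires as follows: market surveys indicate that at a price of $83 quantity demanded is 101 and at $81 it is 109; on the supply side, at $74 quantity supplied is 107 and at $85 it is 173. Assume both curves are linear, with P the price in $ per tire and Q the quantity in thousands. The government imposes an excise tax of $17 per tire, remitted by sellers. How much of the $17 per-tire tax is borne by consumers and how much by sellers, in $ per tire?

Demand slope: (109 − 101)/(81 − 83) = -4, so Qd = 433 − 4P.
Supply slope: (173 − 107)/(85 − 74) = 6, so Qs = 6P − 337.
Before the tax: set 433 − 4P = 6P − 337 → P* = $77, Q* = 125.
With the tax collected from sellers, supply shifts: Qs = 6(P − 17) − 337.
Solving gives Q = 84.2 with consumers paying $87.2 and sellers receiving $70.2 (the $17 wedge).
Burden on consumers: $10.2; on sellers: $6.8. (They sum to $17.)
The less price-elastic side of the market bears the larger share of a per-unit tax.

Consumers bear $10.2 per tire; sellers bear $6.8 per tire.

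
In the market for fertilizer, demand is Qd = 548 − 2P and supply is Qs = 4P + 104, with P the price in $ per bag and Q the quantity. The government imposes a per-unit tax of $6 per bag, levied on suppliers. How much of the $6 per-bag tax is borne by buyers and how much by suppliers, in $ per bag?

Without the tax, 548 − 2P = 4P + 104 gives 6P = 444, so P* = $74 and Q* = 400.
With the tax collected from suppliers, supply shifts: Qs = 4(P − 6) + 104.
New equilibrium: buyers pay $78, suppliers receive $72, Q = 392. (Wedge: Pb − Ps = 6.)
Burden on buyers: $4; on suppliers: $2. (They sum to $6.)
The less price-elastic side of the market bears the larger share of a per-unit tax.

Buyers bear $4 per bag; suppliers bear $2 per bag.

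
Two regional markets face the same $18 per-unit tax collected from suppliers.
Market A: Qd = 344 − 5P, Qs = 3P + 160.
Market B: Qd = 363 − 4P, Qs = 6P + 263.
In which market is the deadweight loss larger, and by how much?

Market B, by $85.05.

Market A: pre-tax P* = $23, Q* = 229; post-tax Q = 195.25; deadweight loss = $303.75.
Market B: pre-tax P* = $10, Q* = 323; post-tax Q = 279.8; deadweight loss = $388.8.
Difference: $303.75 vs $388.8 → market B is larger by $85.05.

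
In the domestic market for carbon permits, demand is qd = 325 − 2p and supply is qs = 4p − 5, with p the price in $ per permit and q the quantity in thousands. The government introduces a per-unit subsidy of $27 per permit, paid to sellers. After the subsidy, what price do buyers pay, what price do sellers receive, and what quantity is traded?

Buyers pay $37; sellers receive $64; quantity = 251.

Without the subsidy, 325 − 2p = 4p − 5 gives 6p = 330, so p* = $55 and q* = 215.
With a per-unit subsidy paid to sellers, each receives p + 27 per unit sold, so supply becomes qs = 4(p + 27) − 5.
New equilibrium: buyers pay $37, sellers receive $64, q = 251. (Wedge: pb − ps = −27.)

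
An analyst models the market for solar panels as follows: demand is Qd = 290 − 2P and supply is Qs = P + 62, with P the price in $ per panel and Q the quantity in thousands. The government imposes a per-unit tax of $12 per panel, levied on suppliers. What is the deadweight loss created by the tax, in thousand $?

Without the tax, 290 − 2P = P + 62 gives 3P = 228, so P* = $76 and Q* = 138.
With the tax collected from suppliers, supply shifts: Qs = (P − 12) + 62.
New equilibrium: consumers pay $80, suppliers receive $68, Q = 130. (Wedge: Pb − Ps = 12.)
Quantity falls by |ΔQ| = |138 − 130| = 8.
DWL = ½ · t · |ΔQ| = ½ · 12 · 8 = $48.

Deadweight loss = $48 thousand.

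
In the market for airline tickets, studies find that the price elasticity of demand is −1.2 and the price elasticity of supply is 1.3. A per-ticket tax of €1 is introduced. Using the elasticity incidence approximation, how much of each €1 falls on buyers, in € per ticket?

Buyers bear ≈ €0.52 per ticket.

Incidence ratio: buyers' share ≈ εs / (εs + |εd|) = 1.3 / (1.3 + 1.2) = 0.52.
So buyers bear ≈ 0.52 × €1 = €0.52; producers bear €0.48.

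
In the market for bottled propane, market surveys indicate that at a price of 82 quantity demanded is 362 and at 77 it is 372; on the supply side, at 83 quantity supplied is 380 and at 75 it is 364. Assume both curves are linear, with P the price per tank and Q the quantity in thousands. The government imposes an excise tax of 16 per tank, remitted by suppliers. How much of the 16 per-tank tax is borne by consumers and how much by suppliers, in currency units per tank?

Consumers bear 8 per tank; suppliers bear 8 per tank.

Demand slope: (372 − 362)/(77 − 82) = -2, so Qd = 526 − 2P.
Supply slope: (364 − 380)/(75 − 83) = 2, so Qs = 2P + 214.
Before the tax: set 526 − 2P = 2P + 214 → P* = 78, Q* = 370.
With the tax collected from suppliers, supply shifts: Qs = 2(P − 16) + 214.
New equilibrium: consumers pay 86, suppliers receive 70, Q = 354. (Wedge: Pb − Ps = 16.)
Burden on consumers: 8; on suppliers: 8. (They sum to 16.)
The less price-elastic side of the market bears the larger share of a per-unit tax.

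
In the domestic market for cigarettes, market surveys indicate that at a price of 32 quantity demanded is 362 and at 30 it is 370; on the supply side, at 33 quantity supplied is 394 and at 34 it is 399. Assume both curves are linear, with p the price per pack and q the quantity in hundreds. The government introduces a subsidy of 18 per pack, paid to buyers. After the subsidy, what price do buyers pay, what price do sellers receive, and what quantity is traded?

Buyers pay 19; sellers receive 37; quantity = 414.

Demand slope: (370 − 362)/(30 − 32) = -4, so qd = 490 − 4p.
Supply slope: (399 − 394)/(34 − 33) = 5, so qs = 5p + 229.
Before the subsidy: set 490 − 4p = 5p + 229 → p* = 29, q* = 374.
With a per-unit subsidy paid to buyers, each effectively pays p − 18, so demand becomes qd = 490 − 4(p − 18).
New equilibrium: buyers pay 19, sellers receive 37, q = 414. (Wedge: pb − ps = −18.)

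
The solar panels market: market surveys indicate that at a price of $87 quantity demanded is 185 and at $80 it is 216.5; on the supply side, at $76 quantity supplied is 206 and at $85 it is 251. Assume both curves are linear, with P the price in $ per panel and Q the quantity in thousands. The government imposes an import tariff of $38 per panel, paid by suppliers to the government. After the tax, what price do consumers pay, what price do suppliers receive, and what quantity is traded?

Consumers pay $99; suppliers receive $61; quantity = 131.

Demand slope: (216.5 − 185)/(80 − 87) = -4.5, so Qd = 576.5 − 4.5P.
Supply slope: (251 − 206)/(85 − 76) = 5, so Qs = 5P − 174.
Without the tax, 576.5 − 4.5P = 5P − 174 gives 9.5P = 750.5, so P* = $79 and Q* = 221.
With the tax collected from suppliers, supply shifts: Qs = 5(P − 38) − 174.
New equilibrium: consumers pay $99, suppliers receive $61, Q = 131. (Wedge: Pb − Ps = 38.)
The less price-elastic side of the market bears the larger share of a per-unit tax.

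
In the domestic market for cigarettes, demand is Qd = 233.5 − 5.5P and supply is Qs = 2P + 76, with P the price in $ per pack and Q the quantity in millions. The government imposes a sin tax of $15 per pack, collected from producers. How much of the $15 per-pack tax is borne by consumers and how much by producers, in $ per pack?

Consumers bear $4 per pack; producers bear $11 per pack.

Before the tax: set 233.5 − 5.5P = 2P + 76 → P* = $21, Q* = 118.
With the tax collected from producers, supply shifts: Qs = 2(P − 15) + 76.
New equilibrium: consumers pay $25, producers receive $10, Q = 96. (Wedge: Pb − Ps = 15.)
Burden on consumers: $4; on producers: $11. (They sum to $15.)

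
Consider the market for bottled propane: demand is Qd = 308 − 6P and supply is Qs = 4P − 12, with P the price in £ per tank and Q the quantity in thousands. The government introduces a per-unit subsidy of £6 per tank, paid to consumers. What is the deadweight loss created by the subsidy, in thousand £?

Deadweight loss = £43.2 thousand.

Before the subsidy: set 308 − 6P = 4P − 12 → P* = £32, Q* = 116.
With a per-unit subsidy paid to consumers, each effectively pays P − 6, so demand becomes Qd = 308 − 6(P − 6).
Solving gives Q = 130.4 with consumers paying £29.6 and sellers receiving £35.6 (the £6 wedge).
Quantity rises by |ΔQ| = |116 − 130.4| = 14.4.
DWL = ½ · t · |ΔQ| = ½ · 6 · 14.4 = £43.2.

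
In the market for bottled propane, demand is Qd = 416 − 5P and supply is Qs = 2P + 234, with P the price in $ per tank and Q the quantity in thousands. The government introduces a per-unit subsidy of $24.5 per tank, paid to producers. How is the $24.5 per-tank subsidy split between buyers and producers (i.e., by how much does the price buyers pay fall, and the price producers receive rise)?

Without the subsidy, 416 − 5P = 2P + 234 gives 7P = 182, so P* = $26 and Q* = 286.
With a per-unit subsidy paid to producers, each receives P + 24.5 per unit sold, so supply becomes Qs = 2(P + 24.5) + 234.
New equilibrium: buyers pay $19, producers receive $43.5, Q = 321. (Wedge: Pb − Ps = −24.5.)
Gain to buyers: $7; to producers: $17.5. (They sum to $24.5.)

Buyers gain $7 per tank; producers gain $17.5 per tank.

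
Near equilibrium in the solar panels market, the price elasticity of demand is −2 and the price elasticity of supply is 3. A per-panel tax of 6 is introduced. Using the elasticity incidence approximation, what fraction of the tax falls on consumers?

Incidence ratio: consumers' share ≈ εs / (εs + |εd|) = 3 / (3 + 2) = 0.6.
Supply is the more elastic side, so consumers bear the larger share.

Consumers' share ≈ 0.6.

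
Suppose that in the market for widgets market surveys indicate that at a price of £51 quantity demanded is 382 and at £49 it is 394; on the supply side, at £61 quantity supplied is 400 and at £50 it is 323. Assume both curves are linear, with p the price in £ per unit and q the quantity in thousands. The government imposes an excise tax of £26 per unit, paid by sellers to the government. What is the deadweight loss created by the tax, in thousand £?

Deadweight loss = £1092 thousand.

Demand slope: (394 − 382)/(49 − 51) = -6, so qd = 688 − 6p.
Supply slope: (323 − 400)/(50 − 61) = 7, so qs = 7p − 27.
Without the tax, 688 − 6p = 7p − 27 gives 13p = 715, so p* = £55 and q* = 358.
With the tax collected from sellers, supply shifts: qs = 7(p − 26) − 27.
Solving gives q = 274 with consumers paying £69 and sellers receiving £43 (the £26 wedge).
Quantity falls by |ΔQ| = |358 − 274| = 84.
DWL = ½ · t · |ΔQ| = ½ · 26 · 84 = £1092.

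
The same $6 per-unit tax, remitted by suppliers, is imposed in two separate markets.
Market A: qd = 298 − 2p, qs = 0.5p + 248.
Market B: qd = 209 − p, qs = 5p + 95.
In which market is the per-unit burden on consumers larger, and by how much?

Market A: pre-tax p* = $20, q* = 258; post-tax q = 255.6; per-unit burden on consumers = $1.2.
Market B: pre-tax p* = $19, q* = 190; post-tax q = 185; per-unit burden on consumers = $5.
Difference: $1.2 vs $5 → market B is larger by $3.8.

Market B, by $3.8.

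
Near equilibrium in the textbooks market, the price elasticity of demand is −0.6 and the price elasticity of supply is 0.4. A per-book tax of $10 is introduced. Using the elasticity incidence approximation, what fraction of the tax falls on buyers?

Incidence ratio: buyers' share ≈ εs / (εs + |εd|) = 0.4 / (0.4 + 0.6) = 0.4.
Supply is the less elastic side, so buyers bear the smaller share.

Buyers' share ≈ 0.4.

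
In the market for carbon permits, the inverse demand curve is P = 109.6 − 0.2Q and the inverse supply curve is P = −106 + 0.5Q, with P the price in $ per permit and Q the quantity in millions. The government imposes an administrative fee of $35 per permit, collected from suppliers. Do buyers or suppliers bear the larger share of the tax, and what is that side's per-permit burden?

Suppliers bear the larger share: $25 per permit.

Inverting to Q(P) form: Qd = 548 − 5P; Qs = 2P + 212.
Before the tax: set 548 − 5P = 2P + 212 → P* = $48, Q* = 308.
With the tax collected from suppliers, supply shifts: Qs = 2(P − 35) + 212.
New equilibrium: buyers pay $58, suppliers receive $23, Q = 258. (Wedge: Pb − Ps = 35.)
Per-permit burden: buyers $10, suppliers $25.
Suppliers take the larger share because supply is less price-elastic here (demand slope 5 vs supply slope 2).
The less price-elastic side of the market bears the larger share of a per-unit tax.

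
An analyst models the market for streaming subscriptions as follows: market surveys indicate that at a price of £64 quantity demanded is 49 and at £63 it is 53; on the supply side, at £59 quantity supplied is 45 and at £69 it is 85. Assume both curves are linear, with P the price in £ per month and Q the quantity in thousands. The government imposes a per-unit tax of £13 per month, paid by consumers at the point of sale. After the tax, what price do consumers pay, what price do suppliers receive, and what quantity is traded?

Demand slope: (53 − 49)/(63 − 64) = -4, so Qd = 305 − 4P.
Supply slope: (85 − 45)/(69 − 59) = 4, so Qs = 4P − 191.
Without the tax, 305 − 4P = 4P − 191 gives 8P = 496, so P* = £62 and Q* = 57.
With the tax collected from consumers, demand (in seller-price terms) shifts: Qd = 305 − 4(P + 13).
New equilibrium: consumers pay £68.5, suppliers receive £55.5, Q = 31. (Wedge: Pb − Ps = 13.)

Consumers pay £68.5; suppliers receive £55.5; quantity = 31.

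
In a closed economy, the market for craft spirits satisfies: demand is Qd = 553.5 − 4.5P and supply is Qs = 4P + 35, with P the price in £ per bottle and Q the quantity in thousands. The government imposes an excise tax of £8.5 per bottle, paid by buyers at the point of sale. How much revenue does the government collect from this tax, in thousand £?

Without the tax, 553.5 − 4.5P = 4P + 35 gives 8.5P = 518.5, so P* = £61 and Q* = 279.
With the tax collected from buyers, demand (in seller-price terms) shifts: Qd = 553.5 − 4.5(P + 8.5).
Solving gives Q = 261 with buyers paying £65 and suppliers receiving £56.5 (the £8.5 wedge).
Revenue = t · Q = 8.5 · 261 = £2218.5.

Tax revenue = £2218.5 thousand.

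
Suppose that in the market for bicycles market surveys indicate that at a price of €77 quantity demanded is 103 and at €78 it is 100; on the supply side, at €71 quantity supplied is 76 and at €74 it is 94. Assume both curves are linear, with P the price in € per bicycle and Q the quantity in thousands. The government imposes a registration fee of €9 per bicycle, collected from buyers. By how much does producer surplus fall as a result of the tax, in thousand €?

Producer surplus falls by €291 thousand.

Demand slope: (100 − 103)/(78 − 77) = -3, so Qd = 334 − 3P.
Supply slope: (94 − 76)/(74 − 71) = 6, so Qs = 6P − 350.
Before the tax: set 334 − 3P = 6P − 350 → P* = €76, Q* = 106.
With the tax collected from buyers, demand (in seller-price terms) shifts: Qd = 334 − 3(P + 9).
New equilibrium: buyers pay €82, producers receive €73, Q = 88. (Wedge: Pb − Ps = 9.)
ΔPS is the trapezoid between Q = 88 and Q = 106 of height €3: ½ · (106 + 88) · 3 = €291.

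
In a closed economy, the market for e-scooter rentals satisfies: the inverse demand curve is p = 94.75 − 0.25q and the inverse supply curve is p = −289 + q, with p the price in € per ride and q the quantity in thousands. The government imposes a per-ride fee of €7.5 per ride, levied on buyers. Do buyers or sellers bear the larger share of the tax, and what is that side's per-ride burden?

Sellers bear the larger share: €6 per ride.

Rewrite in direct form: qd = 379 − 4p and qs = p + 289.
Before the tax: set 379 − 4p = p + 289 → p* = €18, q* = 307.
With the tax collected from buyers, demand (in seller-price terms) shifts: qd = 379 − 4(p + 7.5).
Solving gives q = 301 with buyers paying €19.5 and sellers receiving €12 (the €7.5 wedge).
Per-ride burden: buyers €1.5, sellers €6.
Sellers take the larger share because supply is less price-elastic here (demand slope 4 vs supply slope 1).
The less price-elastic side of the market bears the larger share of a per-unit tax.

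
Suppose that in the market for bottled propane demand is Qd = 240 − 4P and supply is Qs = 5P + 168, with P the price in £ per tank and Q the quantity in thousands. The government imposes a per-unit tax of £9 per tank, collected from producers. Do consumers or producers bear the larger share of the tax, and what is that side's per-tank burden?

Consumers bear the larger share: £5 per tank.

Without the tax, 240 − 4P = 5P + 168 gives 9P = 72, so P* = £8 and Q* = 208.
With the tax collected from producers, supply shifts: Qs = 5(P − 9) + 168.
New equilibrium: consumers pay £13, producers receive £4, Q = 188. (Wedge: Pb − Ps = 9.)
Per-tank burden: consumers £5, producers £4.
Consumers take the larger share because demand is less price-elastic here (demand slope 4 vs supply slope 5).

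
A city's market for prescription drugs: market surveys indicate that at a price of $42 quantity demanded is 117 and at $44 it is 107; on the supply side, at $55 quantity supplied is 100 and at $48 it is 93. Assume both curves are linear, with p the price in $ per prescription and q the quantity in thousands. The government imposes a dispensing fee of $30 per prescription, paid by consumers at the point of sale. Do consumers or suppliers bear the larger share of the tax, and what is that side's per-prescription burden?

Demand slope: (107 − 117)/(44 − 42) = -5, so qd = 327 − 5p.
Supply slope: (93 − 100)/(48 − 55) = 1, so qs = p + 45.
Before the tax: set 327 − 5p = p + 45 → p* = $47, q* = 92.
With the tax collected from consumers, demand (in seller-price terms) shifts: qd = 327 − 5(p + 30).
New equilibrium: consumers pay $52, suppliers receive $22, q = 67. (Wedge: pb − ps = 30.)
Per-prescription burden: consumers $5, suppliers $25.
Suppliers take the larger share because supply is less price-elastic here (demand slope 5 vs supply slope 1).

Suppliers bear the larger share: $25 per prescription.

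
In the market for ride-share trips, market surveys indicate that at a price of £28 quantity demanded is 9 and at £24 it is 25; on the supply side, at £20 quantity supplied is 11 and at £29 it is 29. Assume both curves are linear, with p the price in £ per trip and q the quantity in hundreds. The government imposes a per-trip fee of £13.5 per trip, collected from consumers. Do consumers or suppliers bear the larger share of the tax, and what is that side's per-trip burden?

Suppliers bear the larger share: £9 per trip.

Demand slope: (25 − 9)/(24 − 28) = -4, so qd = 121 − 4p.
Supply slope: (29 − 11)/(29 − 20) = 2, so qs = 2p − 29.
Without the tax, 121 − 4p = 2p − 29 gives 6p = 150, so p* = £25 and q* = 21.
With the tax collected from consumers, demand (in seller-price terms) shifts: qd = 121 − 4(p + 13.5).
New equilibrium: consumers pay £29.5, suppliers receive £16, q = 3. (Wedge: pb − ps = 13.5.)
Per-trip burden: consumers £4.5, suppliers £9.
Suppliers take the larger share because supply is less price-elastic here (demand slope 4 vs supply slope 2).
The less price-elastic side of the market bears the larger share of a per-unit tax.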